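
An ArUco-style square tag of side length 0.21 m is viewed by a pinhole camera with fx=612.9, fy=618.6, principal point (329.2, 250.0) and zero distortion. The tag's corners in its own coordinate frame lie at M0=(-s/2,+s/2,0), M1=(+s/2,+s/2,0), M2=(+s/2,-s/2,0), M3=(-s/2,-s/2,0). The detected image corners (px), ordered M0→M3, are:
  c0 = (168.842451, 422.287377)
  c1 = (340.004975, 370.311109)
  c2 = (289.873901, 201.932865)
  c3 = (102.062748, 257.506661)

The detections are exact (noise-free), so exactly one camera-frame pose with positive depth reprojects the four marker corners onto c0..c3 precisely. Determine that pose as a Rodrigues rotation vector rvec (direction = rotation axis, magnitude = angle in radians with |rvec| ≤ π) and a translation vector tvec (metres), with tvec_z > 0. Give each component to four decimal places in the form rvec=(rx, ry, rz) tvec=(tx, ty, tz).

rvec=(0.2965, -0.0680, -0.2815) tvec=(-0.1155, 0.0746, 0.6919)

Intrinsics K: fx=612.9, fy=618.6, cx=329.2, cy=250.0
Marker side s = 0.21 m; corners in marker frame (Z=0):
  M0 = (-0.1050, +0.1050, 0)
  M1 = (+0.1050, +0.1050, 0)
  M2 = (+0.1050, -0.1050, 0)
  M3 = (-0.1050, -0.1050, 0)
Detected image corners:
  c0 = (168.842451, 422.287377) px
  c1 = (340.004975, 370.311109) px
  c2 = (289.873901, 201.932865) px
  c3 = (102.062748, 257.506661) px
Planar DLT: solve 8×8 A·h = b for H (H[2,2]=1):
  H  [+861.00922 +375.04028 +226.85452]
  H  [-244.42680 +927.85747 +316.66836]
  H  [+0.03597 +0.42999 +1.00000]
B = K⁻¹H; ‖b₁‖=1.445237, ‖b₂‖=1.445237; λ = 2/(‖b₁‖+‖b₂‖) = 0.691928, sign → tz>0 ⇒ λ=+0.691928
r₁ = λ·B[:,0] = (+0.95866,-0.28346,+0.02489); r₂ = λ·B[:,1] = (+0.26360,+0.91761,+0.29752)
r₃ = r₁×r₂ = (-0.10717,-0.27866,+0.95439); SVD([r₁ r₂ r₃]) → R = UVᵀ:
  R  [+0.95866 +0.26360 -0.10717]
  R  [-0.28346 +0.91761 -0.27866]
  R  [+0.02489 +0.29752 +0.95439]
t = (-0.11554, +0.07457, +0.69193) m
tr R = 2.830659; θ = arccos((tr R − 1)/2) = 0.414471 rad = 23.747°
axis k = ((R−Rᵀ)₃₂, (R−Rᵀ)₁₃, (R−Rᵀ)₂₁) / (2 sinθ) = (+0.715384, -0.163962, -0.679222)
rvec = θ·k = (+0.296506, -0.067958, -0.281518)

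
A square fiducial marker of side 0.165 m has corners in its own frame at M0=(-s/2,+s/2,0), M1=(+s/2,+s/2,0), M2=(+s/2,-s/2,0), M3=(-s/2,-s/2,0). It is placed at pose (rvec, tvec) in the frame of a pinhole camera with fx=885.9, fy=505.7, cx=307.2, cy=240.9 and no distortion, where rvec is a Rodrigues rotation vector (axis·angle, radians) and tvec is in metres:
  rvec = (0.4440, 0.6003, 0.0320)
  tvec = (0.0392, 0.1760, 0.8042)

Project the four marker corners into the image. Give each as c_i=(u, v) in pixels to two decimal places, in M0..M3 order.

c0=(286.14, 377.13) c1=(436.18, 408.83) c2=(428.53, 320.48) c3=(266.78, 295.78)

Intrinsics K: fx=885.9, fy=505.7, cx=307.2, cy=240.9
Marker side s = 0.165 m; corners in marker frame (Z=0):
  M0 = (-0.0825, +0.0825, 0)
  M1 = (+0.0825, +0.0825, 0)
  M2 = (+0.0825, -0.0825, 0)
  M3 = (-0.0825, -0.0825, 0)
rvec = (0.4440, 0.6003, 0.0320), |rvec| = θ = 0.74734 rad = 42.820°
Rodrigues: sinθ=0.67969, 1−cosθ=0.26650; R = I + sinθ·[k]× + (1−cosθ)·[k]×²:
    [+0.82756 +0.09807 +0.55274]
    [+0.15628 +0.90545 -0.39464]
    [-0.53918 +0.41297 +0.73399]
t = (0.0392, 0.1760, 0.8042) m
M0: Pc = R·M0+t = (-0.02098, +0.23781, +0.88275); u = 885.9·(-0.02098)/0.88275 + 307.2 = 286.1424, v = 505.7·(+0.23781)/0.88275 + 240.9 = 377.1313
M1: Pc = R·M1+t = (+0.11557, +0.26359, +0.79379); u = 885.9·(+0.11557)/0.79379 + 307.2 = 436.1754, v = 505.7·(+0.26359)/0.79379 + 240.9 = 408.8274
M2: Pc = R·M2+t = (+0.09938, +0.11419, +0.72565); u = 885.9·(+0.09938)/0.72565 + 307.2 = 428.5306, v = 505.7·(+0.11419)/0.72565 + 240.9 = 320.4812
M3: Pc = R·M3+t = (-0.03717, +0.08841, +0.81461); u = 885.9·(-0.03717)/0.81461 + 307.2 = 266.7825, v = 505.7·(+0.08841)/0.81461 + 240.9 = 295.7821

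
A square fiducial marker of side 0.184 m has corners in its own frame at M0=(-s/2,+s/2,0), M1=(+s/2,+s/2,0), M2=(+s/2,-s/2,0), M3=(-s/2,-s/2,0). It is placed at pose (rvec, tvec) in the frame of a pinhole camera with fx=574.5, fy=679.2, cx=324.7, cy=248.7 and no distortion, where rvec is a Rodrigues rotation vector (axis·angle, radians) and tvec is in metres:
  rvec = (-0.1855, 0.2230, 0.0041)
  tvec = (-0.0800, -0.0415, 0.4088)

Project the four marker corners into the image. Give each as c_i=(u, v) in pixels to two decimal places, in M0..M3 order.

c0=(85.04, 331.80) c1=(336.24, 335.32) c2=(341.69, 25.09) c3=(108.91, 50.04)

Intrinsics K: fx=574.5, fy=679.2, cx=324.7, cy=248.7
Marker side s = 0.184 m; corners in marker frame (Z=0):
  M0 = (-0.0920, +0.0920, 0)
  M1 = (+0.0920, +0.0920, 0)
  M2 = (+0.0920, -0.0920, 0)
  M3 = (-0.0920, -0.0920, 0)
rvec = (-0.1855, 0.2230, 0.0041), |rvec| = θ = 0.29010 rad = 16.621°
Rodrigues: sinθ=0.28604, 1−cosθ=0.04178; R = I + sinθ·[k]× + (1−cosθ)·[k]×²:
    [+0.97530 -0.02458 +0.21951]
    [-0.01650 +0.98291 +0.18336]
    [-0.22026 -0.18246 +0.95822]
t = (-0.0800, -0.0415, 0.4088) m
M0: Pc = R·M0+t = (-0.17199, +0.05045, +0.41228); u = 574.5·(-0.17199)/0.41228 + 324.7 = 85.0372, v = 679.2·(+0.05045)/0.41228 + 248.7 = 331.8047
M1: Pc = R·M1+t = (+0.00747, +0.04741, +0.37175); u = 574.5·(+0.00747)/0.37175 + 324.7 = 336.2382, v = 679.2·(+0.04741)/0.37175 + 248.7 = 335.3194
M2: Pc = R·M2+t = (+0.01199, -0.13345, +0.40532); u = 574.5·(+0.01199)/0.40532 + 324.7 = 341.6934, v = 679.2·(-0.13345)/0.40532 + 248.7 = 25.0853
M3: Pc = R·M3+t = (-0.16747, -0.13041, +0.44585); u = 574.5·(-0.16747)/0.44585 + 324.7 = 108.9114, v = 679.2·(-0.13041)/0.44585 + 248.7 = 50.0360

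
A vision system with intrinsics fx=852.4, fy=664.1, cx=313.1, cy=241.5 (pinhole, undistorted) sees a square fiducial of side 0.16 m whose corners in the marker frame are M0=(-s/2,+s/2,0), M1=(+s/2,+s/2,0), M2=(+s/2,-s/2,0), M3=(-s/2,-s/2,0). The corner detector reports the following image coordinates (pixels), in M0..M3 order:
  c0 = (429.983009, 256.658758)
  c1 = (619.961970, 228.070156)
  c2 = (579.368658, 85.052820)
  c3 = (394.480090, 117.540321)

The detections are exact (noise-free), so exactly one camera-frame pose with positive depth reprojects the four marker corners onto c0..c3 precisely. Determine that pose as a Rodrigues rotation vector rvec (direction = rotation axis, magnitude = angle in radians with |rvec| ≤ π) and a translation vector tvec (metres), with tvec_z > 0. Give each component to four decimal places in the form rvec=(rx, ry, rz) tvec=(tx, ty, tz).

rvec=(-0.0803, 0.1558, -0.1905) tvec=(0.1637, -0.0771, 0.7299)

Intrinsics K: fx=852.4, fy=664.1, cx=313.1, cy=241.5
Marker side s = 0.16 m; corners in marker frame (Z=0):
  M0 = (-0.0800, +0.0800, 0)
  M1 = (+0.0800, +0.0800, 0)
  M2 = (+0.0800, -0.0800, 0)
  M3 = (-0.0800, -0.0800, 0)
Detected image corners:
  c0 = (429.983009, 256.658758) px
  c1 = (619.961970, 228.070156) px
  c2 = (579.368658, 85.052820) px
  c3 = (394.480090, 117.540321) px
Planar DLT: solve 8×8 A·h = b for H (H[2,2]=1):
  H  [+1069.76963 +172.27532 +504.24762]
  H  [-225.46930 +859.31165 +171.34769]
  H  [-0.20067 -0.12901 +1.00000]
B = K⁻¹H; ‖b₁‖=1.369963, ‖b₂‖=1.369963; λ = 2/(‖b₁‖+‖b₂‖) = 0.729947, sign → tz>0 ⇒ λ=+0.729947
r₁ = λ·B[:,0] = (+0.96989,-0.19456,-0.14648); r₂ = λ·B[:,1] = (+0.18212,+0.97876,-0.09417)
r₃ = r₁×r₂ = (+0.16169,+0.06466,+0.98472); SVD([r₁ r₂ r₃]) → R = UVᵀ:
  R  [+0.96989 +0.18212 +0.16169]
  R  [-0.19456 +0.97876 +0.06466]
  R  [-0.14648 -0.09417 +0.98472]
t = (+0.16369, -0.07711, +0.72995) m
tr R = 2.933372; θ = arccos((tr R − 1)/2) = 0.258846 rad = 14.831°
axis k = ((R−Rᵀ)₃₂, (R−Rᵀ)₁₃, (R−Rᵀ)₂₁) / (2 sinθ) = (-0.310244, +0.601961, -0.735793)
rvec = θ·k = (-0.080305, +0.155815, -0.190457)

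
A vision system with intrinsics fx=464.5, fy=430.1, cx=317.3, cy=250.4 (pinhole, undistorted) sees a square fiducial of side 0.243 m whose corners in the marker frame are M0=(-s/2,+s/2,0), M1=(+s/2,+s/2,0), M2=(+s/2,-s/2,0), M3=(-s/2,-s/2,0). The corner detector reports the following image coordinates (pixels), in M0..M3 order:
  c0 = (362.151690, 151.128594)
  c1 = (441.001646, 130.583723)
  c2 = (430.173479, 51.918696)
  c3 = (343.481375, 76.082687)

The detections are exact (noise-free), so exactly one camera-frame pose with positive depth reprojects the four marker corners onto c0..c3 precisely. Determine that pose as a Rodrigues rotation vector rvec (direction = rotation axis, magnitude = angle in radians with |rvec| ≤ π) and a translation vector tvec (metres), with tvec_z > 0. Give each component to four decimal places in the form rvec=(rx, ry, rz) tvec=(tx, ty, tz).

Intrinsics K: fx=464.5, fy=430.1, cx=317.3, cy=250.4
Marker side s = 0.243 m; corners in marker frame (Z=0):
  M0 = (-0.1215, +0.1215, 0)
  M1 = (+0.1215, +0.1215, 0)
  M2 = (+0.1215, -0.1215, 0)
  M3 = (-0.1215, -0.1215, 0)
Detected image corners:
  c0 = (362.151690, 151.128594) px
  c1 = (441.001646, 130.583723) px
  c2 = (430.173479, 51.918696) px
  c3 = (343.481375, 76.082687) px
Planar DLT: solve 8×8 A·h = b for H (H[2,2]=1):
  H  [+309.70620 +219.91259 +394.17935]
  H  [-99.45585 +357.53987 +104.41620]
  H  [-0.07642 +0.40351 +1.00000]
B = K⁻¹H; ‖b₁‖=0.746732, ‖b₂‖=0.746732; λ = 2/(‖b₁‖+‖b₂‖) = 1.339169, sign → tz>0 ⇒ λ=+1.339169
r₁ = λ·B[:,0] = (+0.96280,-0.25009,-0.10234); r₂ = λ·B[:,1] = (+0.26489,+0.79864,+0.54037)
r₃ = r₁×r₂ = (-0.05341,-0.54738,+0.83518); SVD([r₁ r₂ r₃]) → R = UVᵀ:
  R  [+0.96280 +0.26489 -0.05341]
  R  [-0.25009 +0.79864 -0.54738]
  R  [-0.10234 +0.54037 +0.83518]
t = (+0.22165, -0.45454, +1.33917) m
tr R = 2.596621; θ = arccos((tr R − 1)/2) = 0.646311 rad = 37.031°
axis k = ((R−Rᵀ)₃₂, (R−Rᵀ)₁₃, (R−Rᵀ)₂₁) / (2 sinθ) = (+0.903081, +0.040620, -0.427545)
rvec = θ·k = (+0.583672, +0.026253, -0.276327)

rvec=(0.5837, 0.0263, -0.2763) tvec=(0.2216, -0.4545, 1.3392)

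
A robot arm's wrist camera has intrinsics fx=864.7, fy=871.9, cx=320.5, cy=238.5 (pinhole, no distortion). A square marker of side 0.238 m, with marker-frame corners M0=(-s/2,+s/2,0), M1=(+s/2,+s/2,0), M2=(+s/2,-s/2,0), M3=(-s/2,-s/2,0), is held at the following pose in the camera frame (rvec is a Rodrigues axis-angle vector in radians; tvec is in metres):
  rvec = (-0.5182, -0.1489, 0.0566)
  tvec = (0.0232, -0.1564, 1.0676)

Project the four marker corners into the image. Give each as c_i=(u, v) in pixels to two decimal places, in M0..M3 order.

Intrinsics K: fx=864.7, fy=871.9, cx=320.5, cy=238.5
Marker side s = 0.238 m; corners in marker frame (Z=0):
  M0 = (-0.1190, +0.1190, 0)
  M1 = (+0.1190, +0.1190, 0)
  M2 = (+0.1190, -0.1190, 0)
  M3 = (-0.1190, -0.1190, 0)
rvec = (-0.5182, -0.1489, 0.0566), |rvec| = θ = 0.54213 rad = 31.062°
Rodrigues: sinθ=0.51596, 1−cosθ=0.14339; R = I + sinθ·[k]× + (1−cosθ)·[k]×²:
    [+0.98762 -0.01622 -0.15602]
    [+0.09151 +0.86743 +0.48908]
    [+0.12740 -0.49730 +0.85817]
t = (0.0232, -0.1564, 1.0676) m
M0: Pc = R·M0+t = (-0.09626, -0.06407, +0.99326); u = 864.7·(-0.09626)/0.99326 + 320.5 = 236.7014, v = 871.9·(-0.06407)/0.99326 + 238.5 = 182.2618
M1: Pc = R·M1+t = (+0.13880, -0.04229, +1.02358); u = 864.7·(+0.13880)/1.02358 + 320.5 = 437.7520, v = 871.9·(-0.04229)/1.02358 + 238.5 = 202.4802
M2: Pc = R·M2+t = (+0.14266, -0.24873, +1.14194); u = 864.7·(+0.14266)/1.14194 + 320.5 = 428.5231, v = 871.9·(-0.24873)/1.14194 + 238.5 = 48.5853
M3: Pc = R·M3+t = (-0.09240, -0.27051, +1.11162); u = 864.7·(-0.09240)/1.11162 + 320.5 = 248.6273, v = 871.9·(-0.27051)/1.11162 + 238.5 = 26.3218

c0=(236.70, 182.26) c1=(437.75, 202.48) c2=(428.52, 48.59) c3=(248.63, 26.32)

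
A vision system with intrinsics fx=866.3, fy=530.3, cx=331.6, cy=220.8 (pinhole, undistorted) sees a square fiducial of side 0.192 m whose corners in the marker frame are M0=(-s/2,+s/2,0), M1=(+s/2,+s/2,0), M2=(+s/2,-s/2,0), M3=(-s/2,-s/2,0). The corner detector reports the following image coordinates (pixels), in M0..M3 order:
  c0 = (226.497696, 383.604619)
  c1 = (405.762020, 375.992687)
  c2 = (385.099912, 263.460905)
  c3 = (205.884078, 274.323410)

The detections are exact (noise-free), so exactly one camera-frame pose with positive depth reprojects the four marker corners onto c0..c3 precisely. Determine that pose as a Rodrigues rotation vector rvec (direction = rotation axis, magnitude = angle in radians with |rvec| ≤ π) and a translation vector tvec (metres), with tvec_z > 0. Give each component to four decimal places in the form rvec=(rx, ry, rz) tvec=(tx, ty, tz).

Intrinsics K: fx=866.3, fy=530.3, cx=331.6, cy=220.8
Marker side s = 0.192 m; corners in marker frame (Z=0):
  M0 = (-0.0960, +0.0960, 0)
  M1 = (+0.0960, +0.0960, 0)
  M2 = (+0.0960, -0.0960, 0)
  M3 = (-0.0960, -0.0960, 0)
Detected image corners:
  c0 = (226.497696, 383.604619) px
  c1 = (405.762020, 375.992687) px
  c2 = (385.099912, 263.460905) px
  c3 = (205.884078, 274.323410) px
Planar DLT: solve 8×8 A·h = b for H (H[2,2]=1):
  H  [+887.26759 +112.38425 +304.52492]
  H  [-97.17678 +582.70905 +324.49775]
  H  [-0.15132 +0.01601 +1.00000]
B = K⁻¹H; ‖b₁‖=1.099250, ‖b₂‖=1.099250; λ = 2/(‖b₁‖+‖b₂‖) = 0.909711, sign → tz>0 ⇒ λ=+0.909711
r₁ = λ·B[:,0] = (+0.98442,-0.10939,-0.13766); r₂ = λ·B[:,1] = (+0.11244,+0.99355,+0.01457)
r₃ = r₁×r₂ = (+0.13517,-0.02982,+0.99037); SVD([r₁ r₂ r₃]) → R = UVᵀ:
  R  [+0.98442 +0.11244 +0.13517]
  R  [-0.10939 +0.99355 -0.02982]
  R  [-0.13766 +0.01457 +0.99037]
t = (-0.02843, +0.17789, +0.90971) m
tr R = 2.968346; θ = arccos((tr R − 1)/2) = 0.178151 rad = 10.207°
axis k = ((R−Rᵀ)₃₂, (R−Rᵀ)₁₃, (R−Rᵀ)₂₁) / (2 sinθ) = (+0.125238, +0.769792, -0.625888)
rvec = θ·k = (+0.022311, +0.137139, -0.111503)

rvec=(0.0223, 0.1371, -0.1115) tvec=(-0.0284, 0.1779, 0.9097)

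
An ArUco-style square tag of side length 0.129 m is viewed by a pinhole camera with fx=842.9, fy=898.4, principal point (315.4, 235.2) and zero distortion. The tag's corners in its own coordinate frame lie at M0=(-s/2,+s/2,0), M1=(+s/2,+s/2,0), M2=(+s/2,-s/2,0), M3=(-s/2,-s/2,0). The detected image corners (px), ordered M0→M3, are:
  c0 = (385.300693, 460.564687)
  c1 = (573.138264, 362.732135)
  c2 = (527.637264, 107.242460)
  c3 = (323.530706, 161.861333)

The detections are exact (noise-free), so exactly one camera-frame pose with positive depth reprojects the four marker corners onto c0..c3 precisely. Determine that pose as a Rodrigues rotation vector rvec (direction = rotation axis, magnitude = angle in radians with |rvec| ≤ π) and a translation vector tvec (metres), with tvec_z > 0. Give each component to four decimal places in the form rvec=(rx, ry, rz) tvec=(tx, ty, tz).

rvec=(0.0538, -0.5649, -0.2470) tvec=(0.0701, 0.0169, 0.4058)

Intrinsics K: fx=842.9, fy=898.4, cx=315.4, cy=235.2
Marker side s = 0.129 m; corners in marker frame (Z=0):
  M0 = (-0.0645, +0.0645, 0)
  M1 = (+0.0645, +0.0645, 0)
  M2 = (+0.0645, -0.0645, 0)
  M3 = (-0.0645, -0.0645, 0)
Detected image corners:
  c0 = (385.300693, 460.564687) px
  c1 = (573.138264, 362.732135) px
  c2 = (527.637264, 107.242460) px
  c3 = (323.530706, 161.861333) px
Planar DLT: solve 8×8 A·h = b for H (H[2,2]=1):
  H  [+2101.08914 +542.08534 +461.05079]
  H  [-242.03482 +2213.52192 +272.53014]
  H  [+1.28892 +0.29078 +1.00000]
B = K⁻¹H; ‖b₁‖=2.463994, ‖b₂‖=2.463994; λ = 2/(‖b₁‖+‖b₂‖) = 0.405845, sign → tz>0 ⇒ λ=+0.405845
r₁ = λ·B[:,0] = (+0.81591,-0.24628,+0.52310); r₂ = λ·B[:,1] = (+0.21685,+0.96905,+0.11801)
r₃ = r₁×r₂ = (-0.53597,+0.01715,+0.84406); SVD([r₁ r₂ r₃]) → R = UVᵀ:
  R  [+0.81591 +0.21685 -0.53597]
  R  [-0.24628 +0.96905 +0.01715]
  R  [+0.52310 +0.11801 +0.84406]
t = (+0.07013, +0.01686, +0.40585) m
tr R = 2.629017; θ = arccos((tr R − 1)/2) = 0.618915 rad = 35.461°
axis k = ((R−Rᵀ)₃₂, (R−Rᵀ)₁₃, (R−Rᵀ)₂₁) / (2 sinθ) = (+0.086929, -0.912756, -0.399149)
rvec = θ·k = (+0.053801, -0.564918, -0.247039)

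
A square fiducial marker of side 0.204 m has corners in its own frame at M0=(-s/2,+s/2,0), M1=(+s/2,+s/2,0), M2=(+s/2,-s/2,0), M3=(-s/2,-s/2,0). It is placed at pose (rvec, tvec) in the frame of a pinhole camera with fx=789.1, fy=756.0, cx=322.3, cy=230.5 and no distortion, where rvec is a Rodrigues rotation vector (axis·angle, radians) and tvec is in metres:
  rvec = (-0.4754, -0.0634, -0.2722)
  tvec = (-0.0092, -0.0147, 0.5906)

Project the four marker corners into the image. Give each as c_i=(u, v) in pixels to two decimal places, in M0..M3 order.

Intrinsics K: fx=789.1, fy=756.0, cx=322.3, cy=230.5
Marker side s = 0.204 m; corners in marker frame (Z=0):
  M0 = (-0.1020, +0.1020, 0)
  M1 = (+0.1020, +0.1020, 0)
  M2 = (+0.1020, -0.1020, 0)
  M3 = (-0.1020, -0.1020, 0)
rvec = (-0.4754, -0.0634, -0.2722), |rvec| = θ = 0.55147 rad = 31.597°
Rodrigues: sinθ=0.52394, 1−cosθ=0.14824; R = I + sinθ·[k]× + (1−cosθ)·[k]×²:
    [+0.96192 +0.27330 +0.00284]
    [-0.24392 +0.85372 +0.46008]
    [+0.12331 -0.44326 +0.88787]
t = (-0.0092, -0.0147, 0.5906) m
M0: Pc = R·M0+t = (-0.07944, +0.09726, +0.53281); u = 789.1·(-0.07944)/0.53281 + 322.3 = 204.6492, v = 756.0·(+0.09726)/0.53281 + 230.5 = 368.4997
M1: Pc = R·M1+t = (+0.11679, +0.04750, +0.55797); u = 789.1·(+0.11679)/0.55797 + 322.3 = 487.4740, v = 756.0·(+0.04750)/0.55797 + 230.5 = 294.8577
M2: Pc = R·M2+t = (+0.06104, -0.12666, +0.64839); u = 789.1·(+0.06104)/0.64839 + 322.3 = 396.5856, v = 756.0·(-0.12666)/0.64839 + 230.5 = 82.8204
M3: Pc = R·M3+t = (-0.13519, -0.07690, +0.62323); u = 789.1·(-0.13519)/0.62323 + 322.3 = 151.1268, v = 756.0·(-0.07690)/0.62323 + 230.5 = 137.2192

c0=(204.65, 368.50) c1=(487.47, 294.86) c2=(396.59, 82.82) c3=(151.13, 137.22)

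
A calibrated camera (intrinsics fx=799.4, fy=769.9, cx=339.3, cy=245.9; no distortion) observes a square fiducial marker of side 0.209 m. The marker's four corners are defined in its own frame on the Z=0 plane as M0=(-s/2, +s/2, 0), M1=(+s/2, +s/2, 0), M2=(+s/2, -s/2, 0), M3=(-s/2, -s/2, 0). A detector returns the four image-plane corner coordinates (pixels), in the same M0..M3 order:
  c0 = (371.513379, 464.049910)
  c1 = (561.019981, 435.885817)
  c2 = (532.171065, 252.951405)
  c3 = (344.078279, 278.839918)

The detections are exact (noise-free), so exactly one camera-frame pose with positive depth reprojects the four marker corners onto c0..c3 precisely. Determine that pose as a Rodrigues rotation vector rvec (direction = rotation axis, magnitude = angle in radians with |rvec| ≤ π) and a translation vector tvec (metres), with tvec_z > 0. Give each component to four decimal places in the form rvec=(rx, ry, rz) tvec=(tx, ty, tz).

rvec=(-0.0412, -0.0431, -0.1408) tvec=(0.1233, 0.1260, 0.8696)

Intrinsics K: fx=799.4, fy=769.9, cx=339.3, cy=245.9
Marker side s = 0.209 m; corners in marker frame (Z=0):
  M0 = (-0.1045, +0.1045, 0)
  M1 = (+0.1045, +0.1045, 0)
  M2 = (+0.1045, -0.1045, 0)
  M3 = (-0.1045, -0.1045, 0)
Detected image corners:
  c0 = (371.513379, 464.049910) px
  c1 = (561.019981, 435.885817) px
  c2 = (532.171065, 252.951405) px
  c3 = (344.078279, 278.839918) px
Planar DLT: solve 8×8 A·h = b for H (H[2,2]=1):
  H  [+927.17917 +114.91274 +452.65166]
  H  [-110.41187 +865.06002 +357.43709]
  H  [+0.05274 -0.04369 +1.00000]
B = K⁻¹H; ‖b₁‖=1.149904, ‖b₂‖=1.149904; λ = 2/(‖b₁‖+‖b₂‖) = 0.869638, sign → tz>0 ⇒ λ=+0.869638
r₁ = λ·B[:,0] = (+0.98918,-0.13936,+0.04586); r₂ = λ·B[:,1] = (+0.14114,+0.98926,-0.03799)
r₃ = r₁×r₂ = (-0.04007,+0.04406,+0.99823); SVD([r₁ r₂ r₃]) → R = UVᵀ:
  R  [+0.98918 +0.14114 -0.04007]
  R  [-0.13936 +0.98926 +0.04406]
  R  [+0.04586 -0.03799 +0.99823]
t = (+0.12331, +0.12599, +0.86964) m
tr R = 2.976665; θ = arccos((tr R − 1)/2) = 0.152908 rad = 8.761°
axis k = ((R−Rᵀ)₃₂, (R−Rᵀ)₁₃, (R−Rᵀ)₂₁) / (2 sinθ) = (-0.269351, -0.282097, -0.920799)
rvec = θ·k = (-0.041186, -0.043135, -0.140798)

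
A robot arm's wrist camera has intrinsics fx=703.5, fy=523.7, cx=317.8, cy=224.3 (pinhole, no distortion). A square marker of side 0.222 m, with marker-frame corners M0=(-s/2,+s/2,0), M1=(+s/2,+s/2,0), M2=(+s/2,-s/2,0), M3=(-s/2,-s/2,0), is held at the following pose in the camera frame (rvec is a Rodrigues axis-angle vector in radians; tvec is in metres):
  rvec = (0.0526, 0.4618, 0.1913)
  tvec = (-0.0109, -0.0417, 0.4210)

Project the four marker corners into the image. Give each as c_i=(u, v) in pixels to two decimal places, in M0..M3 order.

Intrinsics K: fx=703.5, fy=523.7, cx=317.8, cy=224.3
Marker side s = 0.222 m; corners in marker frame (Z=0):
  M0 = (-0.1110, +0.1110, 0)
  M1 = (+0.1110, +0.1110, 0)
  M2 = (+0.1110, -0.1110, 0)
  M3 = (-0.1110, -0.1110, 0)
rvec = (0.0526, 0.4618, 0.1913), |rvec| = θ = 0.50261 rad = 28.798°
Rodrigues: sinθ=0.48172, 1−cosθ=0.12367; R = I + sinθ·[k]× + (1−cosθ)·[k]×²:
    [+0.87768 -0.17145 +0.44753]
    [+0.19524 +0.98073 -0.00716]
    [-0.43767 +0.09366 +0.89424]
t = (-0.0109, -0.0417, 0.4210) m
M0: Pc = R·M0+t = (-0.12735, +0.04549, +0.47998); u = 703.5·(-0.12735)/0.47998 + 317.8 = 131.1384, v = 523.7·(+0.04549)/0.47998 + 224.3 = 273.9332
M1: Pc = R·M1+t = (+0.06749, +0.08883, +0.38281); u = 703.5·(+0.06749)/0.38281 + 317.8 = 441.8285, v = 523.7·(+0.08883)/0.38281 + 224.3 = 345.8250
M2: Pc = R·M2+t = (+0.10555, -0.12889, +0.36202); u = 703.5·(+0.10555)/0.36202 + 317.8 = 522.9183, v = 523.7·(-0.12889)/0.36202 + 224.3 = 37.8486
M3: Pc = R·M3+t = (-0.08929, -0.17223, +0.45919); u = 703.5·(-0.08929)/0.45919 + 317.8 = 181.0007, v = 523.7·(-0.17223)/0.45919 + 224.3 = 27.8692

c0=(131.14, 273.93) c1=(441.83, 345.83) c2=(522.92, 37.85) c3=(181.00, 27.87)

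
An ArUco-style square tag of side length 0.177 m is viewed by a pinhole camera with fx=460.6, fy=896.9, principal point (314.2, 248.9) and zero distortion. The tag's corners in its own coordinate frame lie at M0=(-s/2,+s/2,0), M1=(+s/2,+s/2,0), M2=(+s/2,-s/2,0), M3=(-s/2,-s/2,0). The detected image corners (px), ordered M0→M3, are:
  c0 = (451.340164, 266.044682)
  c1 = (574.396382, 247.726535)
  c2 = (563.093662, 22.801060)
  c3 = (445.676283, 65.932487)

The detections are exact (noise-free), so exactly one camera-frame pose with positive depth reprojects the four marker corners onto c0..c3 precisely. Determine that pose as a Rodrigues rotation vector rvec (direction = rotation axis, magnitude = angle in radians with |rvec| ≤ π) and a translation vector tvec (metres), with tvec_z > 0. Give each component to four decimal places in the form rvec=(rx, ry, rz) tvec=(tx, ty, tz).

rvec=(-0.1521, 0.5334, -0.0498) tvec=(0.3011, -0.0806, 0.7274)

Intrinsics K: fx=460.6, fy=896.9, cx=314.2, cy=248.9
Marker side s = 0.177 m; corners in marker frame (Z=0):
  M0 = (-0.0885, +0.0885, 0)
  M1 = (+0.0885, +0.0885, 0)
  M2 = (+0.0885, -0.0885, 0)
  M3 = (-0.0885, -0.0885, 0)
Detected image corners:
  c0 = (451.340164, 266.044682) px
  c1 = (574.396382, 247.726535) px
  c2 = (563.093662, 22.801060) px
  c3 = (445.676283, 65.932487) px
Planar DLT: solve 8×8 A·h = b for H (H[2,2]=1):
  H  [+327.58463 -63.01701 +504.86950]
  H  [-278.99654 +1163.81824 +149.53228]
  H  [-0.69091 -0.21621 +1.00000]
B = K⁻¹H; ‖b₁‖=1.374753, ‖b₂‖=1.374753; λ = 2/(‖b₁‖+‖b₂‖) = 0.727403, sign → tz>0 ⇒ λ=+0.727403
r₁ = λ·B[:,0] = (+0.86017,-0.08680,-0.50257); r₂ = λ·B[:,1] = (+0.00776,+0.98752,-0.15727)
r₃ = r₁×r₂ = (+0.50995,+0.13138,+0.85011); SVD([r₁ r₂ r₃]) → R = UVᵀ:
  R  [+0.86017 +0.00776 +0.50995]
  R  [-0.08680 +0.98752 +0.13138]
  R  [-0.50257 -0.15727 +0.85011]
t = (+0.30112, -0.08059, +0.72740) m
tr R = 2.697804; θ = arccos((tr R − 1)/2) = 0.556892 rad = 31.908°
axis k = ((R−Rᵀ)₃₂, (R−Rᵀ)₁₃, (R−Rᵀ)₂₁) / (2 sinθ) = (-0.273061, +0.957828, -0.089460)
rvec = θ·k = (-0.152065, +0.533407, -0.049819)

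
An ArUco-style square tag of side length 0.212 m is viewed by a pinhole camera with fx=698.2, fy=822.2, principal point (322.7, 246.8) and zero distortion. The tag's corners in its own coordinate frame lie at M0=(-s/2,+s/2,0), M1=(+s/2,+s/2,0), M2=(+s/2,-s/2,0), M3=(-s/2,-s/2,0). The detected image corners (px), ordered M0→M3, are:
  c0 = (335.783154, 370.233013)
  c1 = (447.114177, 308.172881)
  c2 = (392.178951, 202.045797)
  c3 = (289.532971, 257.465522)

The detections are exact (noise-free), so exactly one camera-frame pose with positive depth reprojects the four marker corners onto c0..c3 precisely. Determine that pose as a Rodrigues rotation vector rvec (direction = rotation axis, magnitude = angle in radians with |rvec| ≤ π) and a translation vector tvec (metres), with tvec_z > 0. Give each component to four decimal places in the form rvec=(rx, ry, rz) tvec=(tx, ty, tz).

rvec=(-0.5527, 0.0399, -0.4415) tvec=(0.0764, 0.0533, 1.2485)

Intrinsics K: fx=698.2, fy=822.2, cx=322.7, cy=246.8
Marker side s = 0.212 m; corners in marker frame (Z=0):
  M0 = (-0.1060, +0.1060, 0)
  M1 = (+0.1060, +0.1060, 0)
  M2 = (+0.1060, -0.1060, 0)
  M3 = (-0.1060, -0.1060, 0)
Detected image corners:
  c0 = (335.783154, 370.233013) px
  c1 = (447.114177, 308.172881) px
  c2 = (392.178951, 202.045797) px
  c3 = (289.532971, 257.465522) px
Planar DLT: solve 8×8 A·h = b for H (H[2,2]=1):
  H  [+527.32736 +87.43839 +365.40886]
  H  [-258.08255 +398.56669 +281.88129]
  H  [+0.06435 -0.41334 +1.00000]
B = K⁻¹H; ‖b₁‖=0.800972, ‖b₂‖=0.800972; λ = 2/(‖b₁‖+‖b₂‖) = 1.248484, sign → tz>0 ⇒ λ=+1.248484
r₁ = λ·B[:,0] = (+0.90581,-0.41601,+0.08034); r₂ = λ·B[:,1] = (+0.39487,+0.76011,-0.51605)
r₃ = r₁×r₂ = (+0.15361,+0.49917,+0.85278); SVD([r₁ r₂ r₃]) → R = UVᵀ:
  R  [+0.90581 +0.39487 +0.15361]
  R  [-0.41601 +0.76011 +0.49917]
  R  [+0.08034 -0.51605 +0.85278]
t = (+0.07637, +0.05327, +1.24848) m
tr R = 2.518702; θ = arccos((tr R − 1)/2) = 0.708482 rad = 40.593°
axis k = ((R−Rᵀ)₃₂, (R−Rᵀ)₁₃, (R−Rᵀ)₂₁) / (2 sinθ) = (-0.780118, +0.056304, -0.623094)
rvec = θ·k = (-0.552699, +0.039890, -0.441450)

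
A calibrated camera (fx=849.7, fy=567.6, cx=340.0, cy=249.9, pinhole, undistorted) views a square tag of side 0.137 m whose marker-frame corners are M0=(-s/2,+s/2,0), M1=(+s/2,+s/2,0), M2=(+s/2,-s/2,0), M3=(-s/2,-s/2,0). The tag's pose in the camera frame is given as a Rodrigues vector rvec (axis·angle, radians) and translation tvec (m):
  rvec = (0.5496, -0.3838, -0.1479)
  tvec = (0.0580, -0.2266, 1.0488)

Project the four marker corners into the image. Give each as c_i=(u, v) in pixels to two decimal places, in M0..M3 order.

c0=(337.99, 168.55) c1=(434.67, 155.01) c2=(437.42, 84.78) c3=(333.71, 96.26)

Intrinsics K: fx=849.7, fy=567.6, cx=340.0, cy=249.9
Marker side s = 0.137 m; corners in marker frame (Z=0):
  M0 = (-0.0685, +0.0685, 0)
  M1 = (+0.0685, +0.0685, 0)
  M2 = (+0.0685, -0.0685, 0)
  M3 = (-0.0685, -0.0685, 0)
rvec = (0.5496, -0.3838, -0.1479), |rvec| = θ = 0.68647 rad = 39.332°
Rodrigues: sinθ=0.63381, 1−cosθ=0.22651; R = I + sinθ·[k]× + (1−cosθ)·[k]×²:
    [+0.91868 +0.03516 -0.39343]
    [-0.23795 +0.84429 -0.48016]
    [+0.31529 +0.53473 +0.78400]
t = (0.0580, -0.2266, 1.0488) m
M0: Pc = R·M0+t = (-0.00252, -0.15247, +1.06383); u = 849.7·(-0.00252)/1.06383 + 340.0 = 337.9864, v = 567.6·(-0.15247)/1.06383 + 249.9 = 168.5525
M1: Pc = R·M1+t = (+0.12334, -0.18507, +1.10703); u = 849.7·(+0.12334)/1.10703 + 340.0 = 434.6686, v = 567.6·(-0.18507)/1.10703 + 249.9 = 155.0124
M2: Pc = R·M2+t = (+0.11852, -0.30073, +1.03377); u = 849.7·(+0.11852)/1.03377 + 340.0 = 437.4176, v = 567.6·(-0.30073)/1.03377 + 249.9 = 84.7796
M3: Pc = R·M3+t = (-0.00734, -0.26813, +0.99057); u = 849.7·(-0.00734)/0.99057 + 340.0 = 333.7052, v = 567.6·(-0.26813)/0.99057 + 249.9 = 96.2585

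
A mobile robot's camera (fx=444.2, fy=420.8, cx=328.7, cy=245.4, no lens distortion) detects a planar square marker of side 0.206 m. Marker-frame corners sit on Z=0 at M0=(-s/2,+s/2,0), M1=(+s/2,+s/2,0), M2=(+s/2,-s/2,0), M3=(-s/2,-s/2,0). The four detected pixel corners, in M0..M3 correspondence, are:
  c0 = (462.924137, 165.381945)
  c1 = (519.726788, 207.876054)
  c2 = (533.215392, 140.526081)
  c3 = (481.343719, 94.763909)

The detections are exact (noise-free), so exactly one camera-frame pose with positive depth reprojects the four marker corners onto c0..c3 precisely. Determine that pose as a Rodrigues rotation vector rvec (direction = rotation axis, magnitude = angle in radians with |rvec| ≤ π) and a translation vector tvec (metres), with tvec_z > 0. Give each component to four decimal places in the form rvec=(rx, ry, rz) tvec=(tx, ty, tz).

Intrinsics K: fx=444.2, fy=420.8, cx=328.7, cy=245.4
Marker side s = 0.206 m; corners in marker frame (Z=0):
  M0 = (-0.1030, +0.1030, 0)
  M1 = (+0.1030, +0.1030, 0)
  M2 = (+0.1030, -0.1030, 0)
  M3 = (-0.1030, -0.1030, 0)
Detected image corners:
  c0 = (462.924137, 165.381945) px
  c1 = (519.726788, 207.876054) px
  c2 = (533.215392, 140.526081) px
  c3 = (481.343719, 94.763909) px
Planar DLT: solve 8×8 A·h = b for H (H[2,2]=1):
  H  [+478.50850 -233.70744 +500.76619]
  H  [+280.01860 +286.74758 +152.00052]
  H  [+0.43085 -0.31402 +1.00000]
B = K⁻¹H; ‖b₁‖=0.965596, ‖b₂‖=0.965596; λ = 2/(‖b₁‖+‖b₂‖) = 1.035630, sign → tz>0 ⇒ λ=+1.035630
r₁ = λ·B[:,0] = (+0.78544,+0.42894,+0.44620); r₂ = λ·B[:,1] = (-0.30423,+0.89537,-0.32521)
r₃ = r₁×r₂ = (-0.53901,+0.11969,+0.83375); SVD([r₁ r₂ r₃]) → R = UVᵀ:
  R  [+0.78544 -0.30423 -0.53901]
  R  [+0.42894 +0.89537 +0.11969]
  R  [+0.44620 -0.32521 +0.83375]
t = (+0.40116, -0.22987, +1.03563) m
tr R = 2.514562; θ = arccos((tr R − 1)/2) = 0.711656 rad = 40.775°
axis k = ((R−Rᵀ)₃₂, (R−Rᵀ)₁₃, (R−Rᵀ)₂₁) / (2 sinθ) = (-0.340609, -0.754266, +0.561309)
rvec = θ·k = (-0.242397, -0.536778, +0.399459)

rvec=(-0.2424, -0.5368, 0.3995) tvec=(0.4012, -0.2299, 1.0356)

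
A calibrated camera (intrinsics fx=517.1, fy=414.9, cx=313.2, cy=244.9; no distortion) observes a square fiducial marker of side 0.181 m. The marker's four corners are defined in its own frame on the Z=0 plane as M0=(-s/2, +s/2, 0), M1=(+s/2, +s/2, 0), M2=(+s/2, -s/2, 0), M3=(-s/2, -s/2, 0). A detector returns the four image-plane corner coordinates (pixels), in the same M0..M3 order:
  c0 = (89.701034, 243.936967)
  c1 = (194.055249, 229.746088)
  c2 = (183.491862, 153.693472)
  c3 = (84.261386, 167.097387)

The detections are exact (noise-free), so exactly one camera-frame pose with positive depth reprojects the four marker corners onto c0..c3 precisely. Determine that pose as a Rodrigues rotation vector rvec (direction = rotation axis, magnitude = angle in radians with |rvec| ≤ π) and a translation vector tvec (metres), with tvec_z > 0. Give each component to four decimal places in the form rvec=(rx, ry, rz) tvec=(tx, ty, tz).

rvec=(-0.2559, 0.0156, -0.1682) tvec=(-0.3083, -0.1035, 0.9089)

Intrinsics K: fx=517.1, fy=414.9, cx=313.2, cy=244.9
Marker side s = 0.181 m; corners in marker frame (Z=0):
  M0 = (-0.0905, +0.0905, 0)
  M1 = (+0.0905, +0.0905, 0)
  M2 = (+0.0905, -0.0905, 0)
  M3 = (-0.0905, -0.0905, 0)
Detected image corners:
  c0 = (89.701034, 243.936967) px
  c1 = (194.055249, 229.746088) px
  c2 = (183.491862, 153.693472) px
  c3 = (84.261386, 167.097387) px
Planar DLT: solve 8×8 A·h = b for H (H[2,2]=1):
  H  [+562.94029 +5.80128 +137.80686]
  H  [-74.86512 +367.01514 +197.65059]
  H  [+0.00659 -0.27861 +1.00000]
B = K⁻¹H; ‖b₁‖=1.100229, ‖b₂‖=1.100229; λ = 2/(‖b₁‖+‖b₂‖) = 0.908902, sign → tz>0 ⇒ λ=+0.908902
r₁ = λ·B[:,0] = (+0.98585,-0.16754,+0.00599); r₂ = λ·B[:,1] = (+0.16358,+0.95348,-0.25323)
r₃ = r₁×r₂ = (+0.03672,+0.25063,+0.96739); SVD([r₁ r₂ r₃]) → R = UVᵀ:
  R  [+0.98585 +0.16358 +0.03672]
  R  [-0.16754 +0.95348 +0.25063]
  R  [+0.00599 -0.25323 +0.96739]
t = (-0.30829, -0.10351, +0.90890) m
tr R = 2.906710; θ = arccos((tr R − 1)/2) = 0.306633 rad = 17.569°
axis k = ((R−Rᵀ)₃₂, (R−Rᵀ)₁₃, (R−Rᵀ)₂₁) / (2 sinθ) = (-0.834617, +0.050897, -0.548474)
rvec = θ·k = (-0.255921, +0.015607, -0.168180)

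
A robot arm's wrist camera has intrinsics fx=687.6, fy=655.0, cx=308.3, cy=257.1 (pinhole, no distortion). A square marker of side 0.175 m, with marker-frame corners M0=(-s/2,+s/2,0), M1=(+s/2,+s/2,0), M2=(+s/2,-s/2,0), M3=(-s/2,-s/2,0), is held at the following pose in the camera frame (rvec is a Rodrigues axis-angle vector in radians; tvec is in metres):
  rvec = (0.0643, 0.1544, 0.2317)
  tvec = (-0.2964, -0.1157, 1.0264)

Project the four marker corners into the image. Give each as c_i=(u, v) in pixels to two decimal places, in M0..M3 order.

c0=(45.34, 225.08) c1=(152.14, 250.50) c2=(176.67, 139.81) c3=(67.79, 116.76)

Intrinsics K: fx=687.6, fy=655.0, cx=308.3, cy=257.1
Marker side s = 0.175 m; corners in marker frame (Z=0):
  M0 = (-0.0875, +0.0875, 0)
  M1 = (+0.0875, +0.0875, 0)
  M2 = (+0.0875, -0.0875, 0)
  M3 = (-0.0875, -0.0875, 0)
rvec = (0.0643, 0.1544, 0.2317), |rvec| = θ = 0.28576 rad = 16.373°
Rodrigues: sinθ=0.28189, 1−cosθ=0.04055; R = I + sinθ·[k]× + (1−cosθ)·[k]×²:
    [+0.96150 -0.22363 +0.15971]
    [+0.23349 +0.97129 -0.04566]
    [-0.14491 +0.08119 +0.98611]
t = (-0.2964, -0.1157, 1.0264) m
M0: Pc = R·M0+t = (-0.40010, -0.05114, +1.04618); u = 687.6·(-0.40010)/1.04618 + 308.3 = 45.3367, v = 655.0·(-0.05114)/1.04618 + 257.1 = 225.0803
M1: Pc = R·M1+t = (-0.23184, -0.01028, +1.02082); u = 687.6·(-0.23184)/1.02082 + 308.3 = 152.1414, v = 655.0·(-0.01028)/1.02082 + 257.1 = 250.5026
M2: Pc = R·M2+t = (-0.19270, -0.18026, +1.00662); u = 687.6·(-0.19270)/1.00662 + 308.3 = 176.6696, v = 655.0·(-0.18026)/1.00662 + 257.1 = 139.8075
M3: Pc = R·M3+t = (-0.36096, -0.22112, +1.03198); u = 687.6·(-0.36096)/1.03198 + 308.3 = 67.7916, v = 655.0·(-0.22112)/1.03198 + 257.1 = 116.7553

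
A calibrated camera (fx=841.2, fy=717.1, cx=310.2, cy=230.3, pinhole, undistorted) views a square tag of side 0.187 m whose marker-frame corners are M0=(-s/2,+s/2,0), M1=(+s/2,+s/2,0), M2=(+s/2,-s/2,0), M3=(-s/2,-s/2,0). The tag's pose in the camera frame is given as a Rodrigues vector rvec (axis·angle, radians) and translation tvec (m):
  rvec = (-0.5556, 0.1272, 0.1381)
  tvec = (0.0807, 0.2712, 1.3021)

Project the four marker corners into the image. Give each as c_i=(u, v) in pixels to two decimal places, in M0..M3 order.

c0=(292.57, 422.97) c1=(416.92, 437.93) c2=(428.60, 338.52) c3=(312.79, 326.76)

Intrinsics K: fx=841.2, fy=717.1, cx=310.2, cy=230.3
Marker side s = 0.187 m; corners in marker frame (Z=0):
  M0 = (-0.0935, +0.0935, 0)
  M1 = (+0.0935, +0.0935, 0)
  M2 = (+0.0935, -0.0935, 0)
  M3 = (-0.0935, -0.0935, 0)
rvec = (-0.5556, 0.1272, 0.1381), |rvec| = θ = 0.58647 rad = 33.602°
Rodrigues: sinθ=0.55342, 1−cosθ=0.16710; R = I + sinθ·[k]× + (1−cosθ)·[k]×²:
    [+0.98287 -0.16465 +0.08276]
    [+0.09598 +0.84076 +0.53283]
    [-0.15731 -0.51576 +0.84217]
t = (0.0807, 0.2712, 1.3021) m
M0: Pc = R·M0+t = (-0.02659, +0.34084, +1.26858); u = 841.2·(-0.02659)/1.26858 + 310.2 = 292.5656, v = 717.1·(+0.34084)/1.26858 + 230.3 = 422.9667
M1: Pc = R·M1+t = (+0.15720, +0.35879, +1.23917); u = 841.2·(+0.15720)/1.23917 + 310.2 = 416.9165, v = 717.1·(+0.35879)/1.23917 + 230.3 = 437.9274
M2: Pc = R·M2+t = (+0.18799, +0.20156, +1.33562); u = 841.2·(+0.18799)/1.33562 + 310.2 = 428.6027, v = 717.1·(+0.20156)/1.33562 + 230.3 = 338.5205
M3: Pc = R·M3+t = (+0.00420, +0.18361, +1.36503); u = 841.2·(+0.00420)/1.36503 + 310.2 = 312.7860, v = 717.1·(+0.18361)/1.36503 + 230.3 = 326.7591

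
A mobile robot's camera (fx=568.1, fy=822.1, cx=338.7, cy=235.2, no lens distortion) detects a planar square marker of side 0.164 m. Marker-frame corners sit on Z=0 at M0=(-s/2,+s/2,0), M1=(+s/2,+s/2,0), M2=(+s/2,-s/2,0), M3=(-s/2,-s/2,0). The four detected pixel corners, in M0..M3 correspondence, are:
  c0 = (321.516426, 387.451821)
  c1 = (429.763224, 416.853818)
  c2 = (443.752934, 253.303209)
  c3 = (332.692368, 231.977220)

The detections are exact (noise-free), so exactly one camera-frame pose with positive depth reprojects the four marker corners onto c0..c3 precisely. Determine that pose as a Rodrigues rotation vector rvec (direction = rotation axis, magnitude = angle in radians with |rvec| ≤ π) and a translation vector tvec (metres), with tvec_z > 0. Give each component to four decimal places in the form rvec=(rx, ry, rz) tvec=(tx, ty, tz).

Intrinsics K: fx=568.1, fy=822.1, cx=338.7, cy=235.2
Marker side s = 0.164 m; corners in marker frame (Z=0):
  M0 = (-0.0820, +0.0820, 0)
  M1 = (+0.0820, +0.0820, 0)
  M2 = (+0.0820, -0.0820, 0)
  M3 = (-0.0820, -0.0820, 0)
Detected image corners:
  c0 = (321.516426, 387.451821) px
  c1 = (429.763224, 416.853818) px
  c2 = (443.752934, 253.303209) px
  c3 = (332.692368, 231.977220) px
Planar DLT: solve 8×8 A·h = b for H (H[2,2]=1):
  H  [+543.40926 -31.09308 +380.39701]
  H  [+49.27595 +1010.30036 +322.83325]
  H  [-0.32762 +0.11887 +1.00000]
B = K⁻¹H; ‖b₁‖=1.207367, ‖b₂‖=1.207367; λ = 2/(‖b₁‖+‖b₂‖) = 0.828249, sign → tz>0 ⇒ λ=+0.828249
r₁ = λ·B[:,0] = (+0.95403,+0.12728,-0.27135); r₂ = λ·B[:,1] = (-0.10403,+0.98969,+0.09846)
r₃ = r₁×r₂ = (+0.28108,-0.06570,+0.95743); SVD([r₁ r₂ r₃]) → R = UVᵀ:
  R  [+0.95403 -0.10403 +0.28108]
  R  [+0.12728 +0.98969 -0.06570]
  R  [-0.27135 +0.09846 +0.95743]
t = (+0.06079, +0.08829, +0.82825) m
tr R = 2.901150; θ = arccos((tr R − 1)/2) = 0.315714 rad = 18.089°
axis k = ((R−Rᵀ)₃₂, (R−Rᵀ)₁₃, (R−Rᵀ)₂₁) / (2 sinθ) = (+0.264347, +0.889595, +0.372481)
rvec = θ·k = (+0.083458, +0.280857, +0.117597)

rvec=(0.0835, 0.2809, 0.1176) tvec=(0.0608, 0.0883, 0.8282)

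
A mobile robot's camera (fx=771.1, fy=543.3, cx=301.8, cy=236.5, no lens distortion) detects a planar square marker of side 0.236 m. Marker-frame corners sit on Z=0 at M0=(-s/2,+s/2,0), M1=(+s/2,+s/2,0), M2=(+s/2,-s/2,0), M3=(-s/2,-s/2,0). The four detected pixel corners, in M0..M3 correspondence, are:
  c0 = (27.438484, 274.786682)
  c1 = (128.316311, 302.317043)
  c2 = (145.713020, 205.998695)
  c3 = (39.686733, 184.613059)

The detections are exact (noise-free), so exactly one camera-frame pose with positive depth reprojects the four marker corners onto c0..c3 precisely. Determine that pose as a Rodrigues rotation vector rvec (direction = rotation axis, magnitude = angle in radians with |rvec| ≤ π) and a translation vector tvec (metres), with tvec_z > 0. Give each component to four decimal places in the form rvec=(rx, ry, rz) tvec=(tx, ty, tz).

Intrinsics K: fx=771.1, fy=543.3, cx=301.8, cy=236.5
Marker side s = 0.236 m; corners in marker frame (Z=0):
  M0 = (-0.1180, +0.1180, 0)
  M1 = (+0.1180, +0.1180, 0)
  M2 = (+0.1180, -0.1180, 0)
  M3 = (-0.1180, -0.1180, 0)
Detected image corners:
  c0 = (27.438484, 274.786682) px
  c1 = (128.316311, 302.317043) px
  c2 = (145.713020, 205.998695) px
  c3 = (39.686733, 184.613059) px
Planar DLT: solve 8×8 A·h = b for H (H[2,2]=1):
  H  [+410.64516 -48.34686 +83.17665]
  H  [+25.88502 +434.45544 +242.36959]
  H  [-0.32242 +0.16468 +1.00000]
B = K⁻¹H; ‖b₁‖=0.757123, ‖b₂‖=0.757123; λ = 2/(‖b₁‖+‖b₂‖) = 1.320790, sign → tz>0 ⇒ λ=+1.320790
r₁ = λ·B[:,0] = (+0.87005,+0.24830,-0.42585); r₂ = λ·B[:,1] = (-0.16794,+0.96150,+0.21751)
r₃ = r₁×r₂ = (+0.46347,-0.11772,+0.87826); SVD([r₁ r₂ r₃]) → R = UVᵀ:
  R  [+0.87005 -0.16794 +0.46347]
  R  [+0.24830 +0.96150 -0.11772]
  R  [-0.42585 +0.21751 +0.87826]
t = (-0.37447, +0.01427, +1.32079) m
tr R = 2.709816; θ = arccos((tr R − 1)/2) = 0.545423 rad = 31.250°
axis k = ((R−Rᵀ)₃₂, (R−Rᵀ)₁₃, (R−Rᵀ)₂₁) / (2 sinθ) = (+0.323095, +0.857127, +0.401176)
rvec = θ·k = (+0.176224, +0.467497, +0.218811)

rvec=(0.1762, 0.4675, 0.2188) tvec=(-0.3745, 0.0143, 1.3208)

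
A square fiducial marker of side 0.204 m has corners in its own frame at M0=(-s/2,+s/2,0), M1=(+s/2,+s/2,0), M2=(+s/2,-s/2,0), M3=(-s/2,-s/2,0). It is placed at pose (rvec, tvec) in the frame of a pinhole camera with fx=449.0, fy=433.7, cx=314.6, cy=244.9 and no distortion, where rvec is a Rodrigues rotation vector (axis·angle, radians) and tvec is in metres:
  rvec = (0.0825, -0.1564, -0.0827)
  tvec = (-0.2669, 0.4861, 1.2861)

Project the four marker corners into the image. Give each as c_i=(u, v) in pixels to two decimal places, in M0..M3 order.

Intrinsics K: fx=449.0, fy=433.7, cx=314.6, cy=244.9
Marker side s = 0.204 m; corners in marker frame (Z=0):
  M0 = (-0.1020, +0.1020, 0)
  M1 = (+0.1020, +0.1020, 0)
  M2 = (+0.1020, -0.1020, 0)
  M3 = (-0.1020, -0.1020, 0)
rvec = (0.0825, -0.1564, -0.0827), |rvec| = θ = 0.19521 rad = 11.185°
Rodrigues: sinθ=0.19397, 1−cosθ=0.01899; R = I + sinθ·[k]× + (1−cosθ)·[k]×²:
    [+0.98440 +0.07574 -0.15881]
    [-0.08861 +0.99320 -0.07553]
    [+0.15201 +0.08842 +0.98442]
t = (-0.2669, 0.4861, 1.2861) m
M0: Pc = R·M0+t = (-0.35958, +0.59644, +1.27961); u = 449.0·(-0.35958)/1.27961 + 314.6 = 188.4271, v = 433.7·(+0.59644)/1.27961 + 244.9 = 447.0530
M1: Pc = R·M1+t = (-0.15877, +0.57837, +1.31062); u = 449.0·(-0.15877)/1.31062 + 314.6 = 260.2094, v = 433.7·(+0.57837)/1.31062 + 244.9 = 436.2885
M2: Pc = R·M2+t = (-0.17422, +0.37576, +1.29259); u = 449.0·(-0.17422)/1.29259 + 314.6 = 254.0829, v = 433.7·(+0.37576)/1.29259 + 244.9 = 370.9770
M3: Pc = R·M3+t = (-0.37503, +0.39383, +1.26158); u = 449.0·(-0.37503)/1.26158 + 314.6 = 181.1236, v = 433.7·(+0.39383)/1.26158 + 244.9 = 380.2900

c0=(188.43, 447.05) c1=(260.21, 436.29) c2=(254.08, 370.98) c3=(181.12, 380.29)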